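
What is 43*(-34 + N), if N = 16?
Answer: -774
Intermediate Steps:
43*(-34 + N) = 43*(-34 + 16) = 43*(-18) = -774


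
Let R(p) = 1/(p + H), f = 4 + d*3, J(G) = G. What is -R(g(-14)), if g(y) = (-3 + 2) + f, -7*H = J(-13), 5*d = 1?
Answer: -35/191 ≈ -0.18325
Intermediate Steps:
d = 1/5 (d = (1/5)*1 = 1/5 ≈ 0.20000)
f = 23/5 (f = 4 + (1/5)*3 = 4 + 3/5 = 23/5 ≈ 4.6000)
H = 13/7 (H = -1/7*(-13) = 13/7 ≈ 1.8571)
g(y) = 18/5 (g(y) = (-3 + 2) + 23/5 = -1 + 23/5 = 18/5)
R(p) = 1/(13/7 + p) (R(p) = 1/(p + 13/7) = 1/(13/7 + p))
-R(g(-14)) = -7/(13 + 7*(18/5)) = -7/(13 + 126/5) = -7/191/5 = -7*5/191 = -1*35/191 = -35/191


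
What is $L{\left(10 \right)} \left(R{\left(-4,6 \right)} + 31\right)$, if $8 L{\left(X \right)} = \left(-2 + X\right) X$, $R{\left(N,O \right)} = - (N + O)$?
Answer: $290$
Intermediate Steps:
$R{\left(N,O \right)} = - N - O$
$L{\left(X \right)} = \frac{X \left(-2 + X\right)}{8}$ ($L{\left(X \right)} = \frac{\left(-2 + X\right) X}{8} = \frac{X \left(-2 + X\right)}{8}$)
$L{\left(10 \right)} \left(R{\left(-4,6 \right)} + 31\right) = \frac{1}{8} \cdot 10 \left(-2 + 10\right) \left(\left(\left(-1\right) \left(-4\right) - 6\right) + 31\right) = \frac{1}{8} \cdot 10 \cdot 8 \left(\left(4 - 6\right) + 31\right) = 10 \left(-2 + 31\right) = 10 \cdot 29 = 290$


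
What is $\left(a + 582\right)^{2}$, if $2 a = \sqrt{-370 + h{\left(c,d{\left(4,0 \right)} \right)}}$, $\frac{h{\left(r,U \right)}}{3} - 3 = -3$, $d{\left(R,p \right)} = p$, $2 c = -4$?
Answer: $\frac{\left(1164 + i \sqrt{370}\right)^{2}}{4} \approx 3.3863 \cdot 10^{5} + 11195.0 i$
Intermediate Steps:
$c = -2$ ($c = \frac{1}{2} \left(-4\right) = -2$)
$h{\left(r,U \right)} = 0$ ($h{\left(r,U \right)} = 9 + 3 \left(-3\right) = 9 - 9 = 0$)
$a = \frac{i \sqrt{370}}{2}$ ($a = \frac{\sqrt{-370 + 0}}{2} = \frac{\sqrt{-370}}{2} = \frac{i \sqrt{370}}{2} \approx 9.6177 i$)
$\left(a + 582\right)^{2} = \left(\frac{i \sqrt{370}}{2} + 582\right)^{2} = \left(582 + \frac{i \sqrt{370}}{2}\right)^{2}$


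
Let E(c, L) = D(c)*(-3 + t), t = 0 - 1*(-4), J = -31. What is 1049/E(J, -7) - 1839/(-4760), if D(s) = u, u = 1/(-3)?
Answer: -14977881/4760 ≈ -3146.6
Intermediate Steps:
u = -⅓ ≈ -0.33333
D(s) = -⅓
t = 4 (t = 0 + 4 = 4)
E(c, L) = -⅓ (E(c, L) = -(-3 + 4)/3 = -⅓*1 = -⅓)
1049/E(J, -7) - 1839/(-4760) = 1049/(-⅓) - 1839/(-4760) = 1049*(-3) - 1839*(-1/4760) = -3147 + 1839/4760 = -14977881/4760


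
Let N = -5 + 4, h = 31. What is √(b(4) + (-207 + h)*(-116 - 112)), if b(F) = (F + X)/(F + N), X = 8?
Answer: 2*√10033 ≈ 200.33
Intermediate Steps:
N = -1
b(F) = (8 + F)/(-1 + F) (b(F) = (F + 8)/(F - 1) = (8 + F)/(-1 + F))
√(b(4) + (-207 + h)*(-116 - 112)) = √((8 + 4)/(-1 + 4) + (-207 + 31)*(-116 - 112)) = √(12/3 - 176*(-228)) = √((⅓)*12 + 40128) = √(4 + 40128) = √40132 = 2*√10033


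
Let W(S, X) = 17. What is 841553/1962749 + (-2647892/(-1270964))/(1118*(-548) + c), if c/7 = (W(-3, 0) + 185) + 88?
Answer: 163279723690070305/380819347761715706 ≈ 0.42876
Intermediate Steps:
c = 2030 (c = 7*((17 + 185) + 88) = 7*(202 + 88) = 7*290 = 2030)
841553/1962749 + (-2647892/(-1270964))/(1118*(-548) + c) = 841553/1962749 + (-2647892/(-1270964))/(1118*(-548) + 2030) = 841553*(1/1962749) + (-2647892*(-1/1270964))/(-612664 + 2030) = 841553/1962749 + (661973/317741)/(-610634) = 841553/1962749 + (661973/317741)*(-1/610634) = 841553/1962749 - 661973/194023457794 = 163279723690070305/380819347761715706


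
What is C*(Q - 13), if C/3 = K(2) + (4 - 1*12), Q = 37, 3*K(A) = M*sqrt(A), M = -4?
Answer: -576 - 96*sqrt(2) ≈ -711.76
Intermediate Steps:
K(A) = -4*sqrt(A)/3 (K(A) = (-4*sqrt(A))/3 = -4*sqrt(A)/3)
C = -24 - 4*sqrt(2) (C = 3*(-4*sqrt(2)/3 + (4 - 1*12)) = 3*(-4*sqrt(2)/3 + (4 - 12)) = 3*(-4*sqrt(2)/3 - 8) = 3*(-8 - 4*sqrt(2)/3) = -24 - 4*sqrt(2) ≈ -29.657)
C*(Q - 13) = (-24 - 4*sqrt(2))*(37 - 13) = (-24 - 4*sqrt(2))*24 = -576 - 96*sqrt(2)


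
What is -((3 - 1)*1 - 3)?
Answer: 1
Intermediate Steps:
-((3 - 1)*1 - 3) = -(2*1 - 3) = -(2 - 3) = -1*(-1) = 1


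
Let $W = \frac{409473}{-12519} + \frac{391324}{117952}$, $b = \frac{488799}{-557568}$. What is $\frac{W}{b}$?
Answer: $\frac{245674857120}{7328020297} \approx 33.525$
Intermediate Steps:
$b = - \frac{54311}{61952}$ ($b = 488799 \left(- \frac{1}{557568}\right) = - \frac{54311}{61952} \approx -0.87666$)
$W = - \frac{63449085}{2158832}$ ($W = 409473 \left(- \frac{1}{12519}\right) + 391324 \cdot \frac{1}{117952} = - \frac{45497}{1391} + \frac{5149}{1552} = - \frac{63449085}{2158832} \approx -29.39$)
$\frac{W}{b} = - \frac{63449085}{2158832 \left(- \frac{54311}{61952}\right)} = \left(- \frac{63449085}{2158832}\right) \left(- \frac{61952}{54311}\right) = \frac{245674857120}{7328020297}$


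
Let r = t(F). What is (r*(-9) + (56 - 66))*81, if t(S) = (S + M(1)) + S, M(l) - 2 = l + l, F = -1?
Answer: -2268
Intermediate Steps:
M(l) = 2 + 2*l (M(l) = 2 + (l + l) = 2 + 2*l)
t(S) = 4 + 2*S (t(S) = (S + (2 + 2*1)) + S = (S + (2 + 2)) + S = (S + 4) + S = (4 + S) + S = 4 + 2*S)
r = 2 (r = 4 + 2*(-1) = 4 - 2 = 2)
(r*(-9) + (56 - 66))*81 = (2*(-9) + (56 - 66))*81 = (-18 - 10)*81 = -28*81 = -2268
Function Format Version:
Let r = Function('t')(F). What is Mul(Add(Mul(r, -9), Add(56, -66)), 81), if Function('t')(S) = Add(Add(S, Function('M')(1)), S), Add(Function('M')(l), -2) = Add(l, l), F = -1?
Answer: -2268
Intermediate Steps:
Function('M')(l) = Add(2, Mul(2, l)) (Function('M')(l) = Add(2, Add(l, l)) = Add(2, Mul(2, l)))
Function('t')(S) = Add(4, Mul(2, S)) (Function('t')(S) = Add(Add(S, Add(2, Mul(2, 1))), S) = Add(Add(S, Add(2, 2)), S) = Add(Add(S, 4), S) = Add(Add(4, S), S) = Add(4, Mul(2, S)))
r = 2 (r = Add(4, Mul(2, -1)) = Add(4, -2) = 2)
Mul(Add(Mul(r, -9), Add(56, -66)), 81) = Mul(Add(Mul(2, -9), Add(56, -66)), 81) = Mul(Add(-18, -10), 81) = Mul(-28, 81) = -2268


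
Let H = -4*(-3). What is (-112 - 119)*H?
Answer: -2772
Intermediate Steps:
H = 12
(-112 - 119)*H = (-112 - 119)*12 = -231*12 = -2772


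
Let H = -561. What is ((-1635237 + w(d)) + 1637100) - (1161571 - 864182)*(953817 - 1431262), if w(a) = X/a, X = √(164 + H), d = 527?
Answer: 141986892968 + I*√397/527 ≈ 1.4199e+11 + 0.037808*I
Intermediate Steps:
X = I*√397 (X = √(164 - 561) = √(-397) = I*√397 ≈ 19.925*I)
w(a) = I*√397/a (w(a) = (I*√397)/a = I*√397/a)
((-1635237 + w(d)) + 1637100) - (1161571 - 864182)*(953817 - 1431262) = ((-1635237 + I*√397/527) + 1637100) - (1161571 - 864182)*(953817 - 1431262) = ((-1635237 + I*√397*(1/527)) + 1637100) - 297389*(-477445) = ((-1635237 + I*√397/527) + 1637100) - 1*(-141986891105) = (1863 + I*√397/527) + 141986891105 = 141986892968 + I*√397/527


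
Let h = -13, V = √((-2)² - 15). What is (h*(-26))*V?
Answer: 338*I*√11 ≈ 1121.0*I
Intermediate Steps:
V = I*√11 (V = √(4 - 15) = √(-11) = I*√11 ≈ 3.3166*I)
(h*(-26))*V = (-13*(-26))*(I*√11) = 338*(I*√11) = 338*I*√11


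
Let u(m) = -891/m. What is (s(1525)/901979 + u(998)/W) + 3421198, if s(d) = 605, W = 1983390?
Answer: 2036066890673798912017/595132725517460 ≈ 3.4212e+6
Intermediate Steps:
(s(1525)/901979 + u(998)/W) + 3421198 = (605/901979 - 891/998/1983390) + 3421198 = (605*(1/901979) - 891*1/998*(1/1983390)) + 3421198 = (605/901979 - 891/998*1/1983390) + 3421198 = (605/901979 - 297/659807740) + 3421198 = 398915794937/595132725517460 + 3421198 = 2036066890673798912017/595132725517460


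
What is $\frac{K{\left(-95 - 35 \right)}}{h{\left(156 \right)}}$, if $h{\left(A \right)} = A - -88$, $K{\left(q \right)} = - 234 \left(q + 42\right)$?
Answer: $\frac{5148}{61} \approx 84.393$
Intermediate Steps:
$K{\left(q \right)} = -9828 - 234 q$ ($K{\left(q \right)} = - 234 \left(42 + q\right) = -9828 - 234 q$)
$h{\left(A \right)} = 88 + A$ ($h{\left(A \right)} = A + 88 = 88 + A$)
$\frac{K{\left(-95 - 35 \right)}}{h{\left(156 \right)}} = \frac{-9828 - 234 \left(-95 - 35\right)}{88 + 156} = \frac{-9828 - -30420}{244} = \left(-9828 + 30420\right) \frac{1}{244} = 20592 \cdot \frac{1}{244} = \frac{5148}{61}$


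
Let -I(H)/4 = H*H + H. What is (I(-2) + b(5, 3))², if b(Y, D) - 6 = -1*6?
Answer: 64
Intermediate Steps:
b(Y, D) = 0 (b(Y, D) = 6 - 1*6 = 6 - 6 = 0)
I(H) = -4*H - 4*H² (I(H) = -4*(H*H + H) = -4*(H² + H) = -4*(H + H²) = -4*H - 4*H²)
(I(-2) + b(5, 3))² = (-4*(-2)*(1 - 2) + 0)² = (-4*(-2)*(-1) + 0)² = (-8 + 0)² = (-8)² = 64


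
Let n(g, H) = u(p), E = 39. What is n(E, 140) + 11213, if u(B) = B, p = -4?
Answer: 11209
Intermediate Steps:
n(g, H) = -4
n(E, 140) + 11213 = -4 + 11213 = 11209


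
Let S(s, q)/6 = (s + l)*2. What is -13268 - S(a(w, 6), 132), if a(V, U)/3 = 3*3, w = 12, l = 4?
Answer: -13640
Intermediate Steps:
a(V, U) = 27 (a(V, U) = 3*(3*3) = 3*9 = 27)
S(s, q) = 48 + 12*s (S(s, q) = 6*((s + 4)*2) = 6*((4 + s)*2) = 6*(8 + 2*s) = 48 + 12*s)
-13268 - S(a(w, 6), 132) = -13268 - (48 + 12*27) = -13268 - (48 + 324) = -13268 - 1*372 = -13268 - 372 = -13640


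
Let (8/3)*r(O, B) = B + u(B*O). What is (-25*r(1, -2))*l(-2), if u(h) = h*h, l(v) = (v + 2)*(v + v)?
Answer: 0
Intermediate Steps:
l(v) = 2*v*(2 + v) (l(v) = (2 + v)*(2*v) = 2*v*(2 + v))
u(h) = h²
r(O, B) = 3*B/8 + 3*B²*O²/8 (r(O, B) = 3*(B + (B*O)²)/8 = 3*(B + B²*O²)/8 = 3*B/8 + 3*B²*O²/8)
(-25*r(1, -2))*l(-2) = (-75*(-2)*(1 - 2*1²)/8)*(2*(-2)*(2 - 2)) = (-75*(-2)*(1 - 2*1)/8)*(2*(-2)*0) = -75*(-2)*(1 - 2)/8*0 = -75*(-2)*(-1)/8*0 = -25*¾*0 = -75/4*0 = 0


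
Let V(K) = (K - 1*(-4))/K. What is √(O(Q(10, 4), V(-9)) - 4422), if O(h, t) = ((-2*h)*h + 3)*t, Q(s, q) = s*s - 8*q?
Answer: I*√86023/3 ≈ 97.766*I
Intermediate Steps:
V(K) = (4 + K)/K (V(K) = (K + 4)/K = (4 + K)/K)
Q(s, q) = s² - 8*q
O(h, t) = t*(3 - 2*h²) (O(h, t) = (-2*h² + 3)*t = (3 - 2*h²)*t = t*(3 - 2*h²))
√(O(Q(10, 4), V(-9)) - 4422) = √(((4 - 9)/(-9))*(3 - 2*(10² - 8*4)²) - 4422) = √((-⅑*(-5))*(3 - 2*(100 - 32)²) - 4422) = √(5*(3 - 2*68²)/9 - 4422) = √(5*(3 - 2*4624)/9 - 4422) = √(5*(3 - 9248)/9 - 4422) = √((5/9)*(-9245) - 4422) = √(-46225/9 - 4422) = √(-86023/9) = I*√86023/3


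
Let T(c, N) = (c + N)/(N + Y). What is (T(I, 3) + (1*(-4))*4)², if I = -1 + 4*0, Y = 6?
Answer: 20164/81 ≈ 248.94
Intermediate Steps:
I = -1 (I = -1 + 0 = -1)
T(c, N) = (N + c)/(6 + N) (T(c, N) = (c + N)/(N + 6) = (N + c)/(6 + N))
(T(I, 3) + (1*(-4))*4)² = ((3 - 1)/(6 + 3) + (1*(-4))*4)² = (2/9 - 4*4)² = ((⅑)*2 - 16)² = (2/9 - 16)² = (-142/9)² = 20164/81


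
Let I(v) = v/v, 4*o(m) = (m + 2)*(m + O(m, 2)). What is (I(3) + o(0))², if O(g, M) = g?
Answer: 1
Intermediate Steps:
o(m) = m*(2 + m)/2 (o(m) = ((m + 2)*(m + m))/4 = ((2 + m)*(2*m))/4 = (2*m*(2 + m))/4 = m*(2 + m)/2)
I(v) = 1
(I(3) + o(0))² = (1 + (½)*0*(2 + 0))² = (1 + (½)*0*2)² = (1 + 0)² = 1² = 1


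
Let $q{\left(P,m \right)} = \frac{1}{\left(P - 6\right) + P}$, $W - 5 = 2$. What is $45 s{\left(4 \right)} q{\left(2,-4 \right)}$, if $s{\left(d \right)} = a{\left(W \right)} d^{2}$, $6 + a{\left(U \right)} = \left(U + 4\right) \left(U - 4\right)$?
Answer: $-9720$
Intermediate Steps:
$W = 7$ ($W = 5 + 2 = 7$)
$a{\left(U \right)} = -6 + \left(-4 + U\right) \left(4 + U\right)$ ($a{\left(U \right)} = -6 + \left(U + 4\right) \left(U - 4\right) = -6 + \left(4 + U\right) \left(-4 + U\right) = -6 + \left(-4 + U\right) \left(4 + U\right)$)
$s{\left(d \right)} = 27 d^{2}$ ($s{\left(d \right)} = \left(-22 + 7^{2}\right) d^{2} = \left(-22 + 49\right) d^{2} = 27 d^{2}$)
$q{\left(P,m \right)} = \frac{1}{-6 + 2 P}$ ($q{\left(P,m \right)} = \frac{1}{\left(-6 + P\right) + P} = \frac{1}{-6 + 2 P}$)
$45 s{\left(4 \right)} q{\left(2,-4 \right)} = 45 \cdot 27 \cdot 4^{2} \frac{1}{2 \left(-3 + 2\right)} = 45 \cdot 27 \cdot 16 \frac{1}{2 \left(-1\right)} = 45 \cdot 432 \cdot \frac{1}{2} \left(-1\right) = 19440 \left(- \frac{1}{2}\right) = -9720$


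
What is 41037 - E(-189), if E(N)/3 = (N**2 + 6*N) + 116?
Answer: -63072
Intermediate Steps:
E(N) = 348 + 3*N**2 + 18*N (E(N) = 3*((N**2 + 6*N) + 116) = 3*(116 + N**2 + 6*N) = 348 + 3*N**2 + 18*N)
41037 - E(-189) = 41037 - (348 + 3*(-189)**2 + 18*(-189)) = 41037 - (348 + 3*35721 - 3402) = 41037 - (348 + 107163 - 3402) = 41037 - 1*104109 = 41037 - 104109 = -63072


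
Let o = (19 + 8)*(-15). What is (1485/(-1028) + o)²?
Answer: 174577730625/1056784 ≈ 1.6520e+5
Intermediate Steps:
o = -405 (o = 27*(-15) = -405)
(1485/(-1028) + o)² = (1485/(-1028) - 405)² = (1485*(-1/1028) - 405)² = (-1485/1028 - 405)² = (-417825/1028)² = 174577730625/1056784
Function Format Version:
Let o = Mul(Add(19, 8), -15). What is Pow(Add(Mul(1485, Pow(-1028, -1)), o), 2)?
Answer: Rational(174577730625, 1056784) ≈ 1.6520e+5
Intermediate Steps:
o = -405 (o = Mul(27, -15) = -405)
Pow(Add(Mul(1485, Pow(-1028, -1)), o), 2) = Pow(Add(Mul(1485, Pow(-1028, -1)), -405), 2) = Pow(Add(Mul(1485, Rational(-1, 1028)), -405), 2) = Pow(Add(Rational(-1485, 1028), -405), 2) = Pow(Rational(-417825, 1028), 2) = Rational(174577730625, 1056784)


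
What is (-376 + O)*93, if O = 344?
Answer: -2976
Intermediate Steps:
(-376 + O)*93 = (-376 + 344)*93 = -32*93 = -2976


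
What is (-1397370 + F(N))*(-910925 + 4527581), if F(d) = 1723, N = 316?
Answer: -5047575096432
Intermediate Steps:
(-1397370 + F(N))*(-910925 + 4527581) = (-1397370 + 1723)*(-910925 + 4527581) = -1395647*3616656 = -5047575096432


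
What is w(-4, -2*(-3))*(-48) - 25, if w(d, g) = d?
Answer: 167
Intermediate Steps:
w(-4, -2*(-3))*(-48) - 25 = -4*(-48) - 25 = 192 - 25 = 167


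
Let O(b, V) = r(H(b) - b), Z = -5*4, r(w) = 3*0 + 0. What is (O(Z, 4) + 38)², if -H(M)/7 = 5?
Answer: 1444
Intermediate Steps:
H(M) = -35 (H(M) = -7*5 = -35)
r(w) = 0 (r(w) = 0 + 0 = 0)
Z = -20
O(b, V) = 0
(O(Z, 4) + 38)² = (0 + 38)² = 38² = 1444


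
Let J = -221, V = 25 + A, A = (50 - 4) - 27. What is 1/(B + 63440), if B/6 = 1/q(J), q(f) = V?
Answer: 22/1395683 ≈ 1.5763e-5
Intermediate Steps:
A = 19 (A = 46 - 27 = 19)
V = 44 (V = 25 + 19 = 44)
q(f) = 44
B = 3/22 (B = 6/44 = 6*(1/44) = 3/22 ≈ 0.13636)
1/(B + 63440) = 1/(3/22 + 63440) = 1/(1395683/22) = 22/1395683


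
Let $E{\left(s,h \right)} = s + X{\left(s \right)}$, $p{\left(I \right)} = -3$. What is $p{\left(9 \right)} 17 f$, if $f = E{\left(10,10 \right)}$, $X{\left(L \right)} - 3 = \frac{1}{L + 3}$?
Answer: $- \frac{8670}{13} \approx -666.92$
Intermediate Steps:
$X{\left(L \right)} = 3 + \frac{1}{3 + L}$ ($X{\left(L \right)} = 3 + \frac{1}{L + 3} = 3 + \frac{1}{3 + L}$)
$E{\left(s,h \right)} = s + \frac{10 + 3 s}{3 + s}$
$f = \frac{170}{13}$ ($f = \frac{10 + 10^{2} + 6 \cdot 10}{3 + 10} = \frac{10 + 100 + 60}{13} = \frac{1}{13} \cdot 170 = \frac{170}{13} \approx 13.077$)
$p{\left(9 \right)} 17 f = \left(-3\right) 17 \cdot \frac{170}{13} = \left(-51\right) \frac{170}{13} = - \frac{8670}{13}$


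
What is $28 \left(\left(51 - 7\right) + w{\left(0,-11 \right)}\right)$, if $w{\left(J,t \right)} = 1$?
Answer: $1260$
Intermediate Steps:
$28 \left(\left(51 - 7\right) + w{\left(0,-11 \right)}\right) = 28 \left(\left(51 - 7\right) + 1\right) = 28 \left(44 + 1\right) = 28 \cdot 45 = 1260$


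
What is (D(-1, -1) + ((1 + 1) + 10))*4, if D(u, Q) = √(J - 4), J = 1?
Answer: 48 + 4*I*√3 ≈ 48.0 + 6.9282*I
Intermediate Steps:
D(u, Q) = I*√3 (D(u, Q) = √(1 - 4) = √(-3) = I*√3)
(D(-1, -1) + ((1 + 1) + 10))*4 = (I*√3 + ((1 + 1) + 10))*4 = (I*√3 + (2 + 10))*4 = (I*√3 + 12)*4 = (12 + I*√3)*4 = 48 + 4*I*√3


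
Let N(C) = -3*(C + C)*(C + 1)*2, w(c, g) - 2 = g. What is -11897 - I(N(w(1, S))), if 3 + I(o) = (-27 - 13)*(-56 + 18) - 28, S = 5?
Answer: -13386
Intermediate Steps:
w(c, g) = 2 + g
N(C) = -12*C*(1 + C) (N(C) = -3*2*C*(1 + C)*2 = -6*C*(1 + C)*2 = -12*C*(1 + C))
I(o) = 1489 (I(o) = -3 + ((-27 - 13)*(-56 + 18) - 28) = -3 + (-40*(-38) - 28) = -3 + (1520 - 28) = -3 + 1492 = 1489)
-11897 - I(N(w(1, S))) = -11897 - 1*1489 = -11897 - 1489 = -13386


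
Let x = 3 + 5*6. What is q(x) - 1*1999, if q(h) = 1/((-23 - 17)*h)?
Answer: -2638681/1320 ≈ -1999.0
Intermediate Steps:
x = 33 (x = 3 + 30 = 33)
q(h) = -1/(40*h) (q(h) = 1/((-40)*h) = -1/(40*h))
q(x) - 1*1999 = -1/40/33 - 1*1999 = -1/40*1/33 - 1999 = -1/1320 - 1999 = -2638681/1320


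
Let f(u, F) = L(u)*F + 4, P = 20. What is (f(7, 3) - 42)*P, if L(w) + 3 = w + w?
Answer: -100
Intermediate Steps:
L(w) = -3 + 2*w (L(w) = -3 + (w + w) = -3 + 2*w)
f(u, F) = 4 + F*(-3 + 2*u) (f(u, F) = (-3 + 2*u)*F + 4 = F*(-3 + 2*u) + 4 = 4 + F*(-3 + 2*u))
(f(7, 3) - 42)*P = ((4 + 3*(-3 + 2*7)) - 42)*20 = ((4 + 3*(-3 + 14)) - 42)*20 = ((4 + 3*11) - 42)*20 = ((4 + 33) - 42)*20 = (37 - 42)*20 = -5*20 = -100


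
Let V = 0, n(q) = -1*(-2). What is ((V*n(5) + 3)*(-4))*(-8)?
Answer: 96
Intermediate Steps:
n(q) = 2
((V*n(5) + 3)*(-4))*(-8) = ((0*2 + 3)*(-4))*(-8) = ((0 + 3)*(-4))*(-8) = (3*(-4))*(-8) = -12*(-8) = 96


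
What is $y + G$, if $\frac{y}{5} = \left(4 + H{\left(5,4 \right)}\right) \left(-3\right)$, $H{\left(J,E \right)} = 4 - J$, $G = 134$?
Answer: $89$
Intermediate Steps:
$y = -45$ ($y = 5 \left(4 + \left(4 - 5\right)\right) \left(-3\right) = 5 \left(4 - 1\right) \left(-3\right) = 5 \cdot 3 \left(-3\right) = 5 \left(-9\right) = -45$)
$y + G = -45 + 134 = 89$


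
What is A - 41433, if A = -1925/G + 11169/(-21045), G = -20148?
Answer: -254614259843/6145140 ≈ -41433.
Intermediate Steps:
A = -2674223/6145140 (A = -1925/(-20148) + 11169/(-21045) = -1925*(-1/20148) + 11169*(-1/21045) = 1925/20148 - 3723/7015 = -2674223/6145140 ≈ -0.43518)
A - 41433 = -2674223/6145140 - 41433 = -254614259843/6145140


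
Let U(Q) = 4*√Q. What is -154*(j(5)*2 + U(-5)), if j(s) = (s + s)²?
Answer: -30800 - 616*I*√5 ≈ -30800.0 - 1377.4*I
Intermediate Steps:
j(s) = 4*s² (j(s) = (2*s)² = 4*s²)
-154*(j(5)*2 + U(-5)) = -154*((4*5²)*2 + 4*√(-5)) = -154*((4*25)*2 + 4*(I*√5)) = -154*(100*2 + 4*I*√5) = -154*(200 + 4*I*√5) = -30800 - 616*I*√5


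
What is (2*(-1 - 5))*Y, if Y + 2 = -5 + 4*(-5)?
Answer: 324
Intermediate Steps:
Y = -27 (Y = -2 + (-5 + 4*(-5)) = -2 + (-5 - 20) = -2 - 25 = -27)
(2*(-1 - 5))*Y = (2*(-1 - 5))*(-27) = (2*(-6))*(-27) = -12*(-27) = 324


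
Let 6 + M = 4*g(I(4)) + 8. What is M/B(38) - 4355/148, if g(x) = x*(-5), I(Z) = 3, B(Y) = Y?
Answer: -87037/2812 ≈ -30.952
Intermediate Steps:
g(x) = -5*x
M = -58 (M = -6 + (4*(-5*3) + 8) = -6 + (4*(-15) + 8) = -6 + (-60 + 8) = -6 - 52 = -58)
M/B(38) - 4355/148 = -58/38 - 4355/148 = -58*1/38 - 4355*1/148 = -29/19 - 4355/148 = -87037/2812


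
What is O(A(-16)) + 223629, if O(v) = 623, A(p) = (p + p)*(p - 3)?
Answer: 224252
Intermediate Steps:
A(p) = 2*p*(-3 + p) (A(p) = (2*p)*(-3 + p) = 2*p*(-3 + p))
O(A(-16)) + 223629 = 623 + 223629 = 224252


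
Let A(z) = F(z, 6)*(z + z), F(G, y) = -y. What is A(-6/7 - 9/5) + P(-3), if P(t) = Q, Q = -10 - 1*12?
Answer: 346/35 ≈ 9.8857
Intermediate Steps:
Q = -22 (Q = -10 - 12 = -22)
P(t) = -22
A(z) = -12*z (A(z) = (-1*6)*(z + z) = -12*z)
A(-6/7 - 9/5) + P(-3) = -12*(-6/7 - 9/5) - 22 = -12*(-93/35) - 22 = 1116/35 - 22 = 346/35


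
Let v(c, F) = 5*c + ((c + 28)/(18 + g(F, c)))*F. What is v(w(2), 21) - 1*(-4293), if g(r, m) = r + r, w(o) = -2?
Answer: 42921/10 ≈ 4292.1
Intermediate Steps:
g(r, m) = 2*r
v(c, F) = 5*c + F*(28 + c)/(18 + 2*F) (v(c, F) = 5*c + ((c + 28)/(18 + 2*F))*F = 5*c + ((28 + c)/(18 + 2*F))*F = 5*c + F*(28 + c)/(18 + 2*F))
v(w(2), 21) - 1*(-4293) = (28*21 + 90*(-2) + 11*21*(-2))/(2*(9 + 21)) - 1*(-4293) = (½)*(588 - 180 - 462)/30 + 4293 = (½)*(1/30)*(-54) + 4293 = -9/10 + 4293 = 42921/10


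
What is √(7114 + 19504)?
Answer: √26618 ≈ 163.15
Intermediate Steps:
√(7114 + 19504) = √26618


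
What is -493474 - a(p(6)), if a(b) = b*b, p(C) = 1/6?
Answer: -17765065/36 ≈ -4.9347e+5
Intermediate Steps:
p(C) = ⅙
a(b) = b²
-493474 - a(p(6)) = -493474 - (⅙)² = -493474 - 1*1/36 = -493474 - 1/36 = -17765065/36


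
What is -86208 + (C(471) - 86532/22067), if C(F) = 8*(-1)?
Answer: -1902615004/22067 ≈ -86220.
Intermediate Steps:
C(F) = -8
-86208 + (C(471) - 86532/22067) = -86208 + (-8 - 86532/22067) = -86208 - 263068/22067 = -1902615004/22067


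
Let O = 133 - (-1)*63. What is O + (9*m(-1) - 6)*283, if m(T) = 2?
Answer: 3592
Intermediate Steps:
O = 196 (O = 133 - 1*(-63) = 133 + 63 = 196)
O + (9*m(-1) - 6)*283 = 196 + (9*2 - 6)*283 = 196 + (18 - 6)*283 = 196 + 12*283 = 196 + 3396 = 3592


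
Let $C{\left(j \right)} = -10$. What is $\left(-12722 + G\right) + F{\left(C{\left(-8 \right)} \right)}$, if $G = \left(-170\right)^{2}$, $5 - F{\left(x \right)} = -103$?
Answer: $16286$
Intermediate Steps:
$F{\left(x \right)} = 108$ ($F{\left(x \right)} = 5 - -103 = 5 + 103 = 108$)
$G = 28900$
$\left(-12722 + G\right) + F{\left(C{\left(-8 \right)} \right)} = \left(-12722 + 28900\right) + 108 = 16178 + 108 = 16286$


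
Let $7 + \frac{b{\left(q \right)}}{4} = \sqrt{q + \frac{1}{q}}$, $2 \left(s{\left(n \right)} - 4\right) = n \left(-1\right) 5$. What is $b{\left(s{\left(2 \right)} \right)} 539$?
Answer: $-15092 + 2156 i \sqrt{2} \approx -15092.0 + 3049.0 i$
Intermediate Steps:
$s{\left(n \right)} = 4 - \frac{5 n}{2}$ ($s{\left(n \right)} = 4 + \frac{n \left(-1\right) 5}{2} = 4 + \frac{- n 5}{2} = 4 + \frac{\left(-5\right) n}{2} = 4 - \frac{5 n}{2}$)
$b{\left(q \right)} = -28 + 4 \sqrt{q + \frac{1}{q}}$
$b{\left(s{\left(2 \right)} \right)} 539 = \left(-28 + 4 \sqrt{\left(4 - 5\right) + \frac{1}{4 - 5}}\right) 539 = \left(-28 + 4 \sqrt{-1 + \frac{1}{-1}}\right) 539 = \left(-28 + 4 \sqrt{-1 - 1}\right) 539 = \left(-28 + 4 \sqrt{-2}\right) 539 = \left(-28 + 4 i \sqrt{2}\right) 539 = -15092 + 2156 i \sqrt{2}$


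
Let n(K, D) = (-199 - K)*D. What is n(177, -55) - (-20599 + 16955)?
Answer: 24324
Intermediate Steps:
n(K, D) = D*(-199 - K)
n(177, -55) - (-20599 + 16955) = -1*(-55)*(199 + 177) - (-20599 + 16955) = -1*(-55)*376 - 1*(-3644) = 20680 + 3644 = 24324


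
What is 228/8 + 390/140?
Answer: 219/7 ≈ 31.286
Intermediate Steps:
228/8 + 390/140 = 228*(⅛) + 390*(1/140) = 57/2 + 39/14 = 219/7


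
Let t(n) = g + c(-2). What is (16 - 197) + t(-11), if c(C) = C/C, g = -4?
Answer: -184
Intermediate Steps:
c(C) = 1
t(n) = -3 (t(n) = -4 + 1 = -3)
(16 - 197) + t(-11) = (16 - 197) - 3 = -181 - 3 = -184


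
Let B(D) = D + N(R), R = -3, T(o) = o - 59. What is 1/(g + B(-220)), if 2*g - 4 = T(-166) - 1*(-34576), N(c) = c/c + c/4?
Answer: 4/67831 ≈ 5.8970e-5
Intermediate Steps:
T(o) = -59 + o
N(c) = 1 + c/4 (N(c) = 1 + c*(1/4) = 1 + c/4)
B(D) = 1/4 + D (B(D) = D + (1 + (1/4)*(-3)) = D + (1 - 3/4) = D + 1/4 = 1/4 + D)
g = 34355/2 (g = 2 + ((-59 - 166) - 1*(-34576))/2 = 2 + (-225 + 34576)/2 = 2 + (1/2)*34351 = 2 + 34351/2 = 34355/2 ≈ 17178.)
1/(g + B(-220)) = 1/(34355/2 + (1/4 - 220)) = 1/(34355/2 - 879/4) = 1/(67831/4) = 4/67831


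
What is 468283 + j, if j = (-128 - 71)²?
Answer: 507884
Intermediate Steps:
j = 39601 (j = (-199)² = 39601)
468283 + j = 468283 + 39601 = 507884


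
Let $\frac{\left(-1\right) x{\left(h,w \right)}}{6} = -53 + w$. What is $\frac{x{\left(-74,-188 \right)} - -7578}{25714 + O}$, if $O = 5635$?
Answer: $\frac{192}{667} \approx 0.28786$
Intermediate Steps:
$x{\left(h,w \right)} = 318 - 6 w$ ($x{\left(h,w \right)} = - 6 \left(-53 + w\right) = 318 - 6 w$)
$\frac{x{\left(-74,-188 \right)} - -7578}{25714 + O} = \frac{\left(318 - -1128\right) - -7578}{25714 + 5635} = \frac{\left(318 + 1128\right) + 7578}{31349} = \left(1446 + 7578\right) \frac{1}{31349} = 9024 \cdot \frac{1}{31349} = \frac{192}{667}$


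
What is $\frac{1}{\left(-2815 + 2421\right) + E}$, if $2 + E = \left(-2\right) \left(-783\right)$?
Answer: $\frac{1}{1170} \approx 0.0008547$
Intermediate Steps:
$E = 1564$ ($E = -2 - -1566 = -2 + 1566 = 1564$)
$\frac{1}{\left(-2815 + 2421\right) + E} = \frac{1}{\left(-2815 + 2421\right) + 1564} = \frac{1}{-394 + 1564} = \frac{1}{1170}$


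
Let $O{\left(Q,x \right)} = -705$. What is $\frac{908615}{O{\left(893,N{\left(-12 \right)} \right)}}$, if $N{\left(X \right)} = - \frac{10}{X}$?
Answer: $- \frac{181723}{141} \approx -1288.8$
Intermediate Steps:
$\frac{908615}{O{\left(893,N{\left(-12 \right)} \right)}} = \frac{908615}{-705} = 908615 \left(- \frac{1}{705}\right) = - \frac{181723}{141}$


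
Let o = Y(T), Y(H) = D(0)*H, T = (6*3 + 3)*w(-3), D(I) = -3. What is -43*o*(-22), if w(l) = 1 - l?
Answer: -238392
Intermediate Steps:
T = 84 (T = (6*3 + 3)*(1 - 1*(-3)) = (18 + 3)*(1 + 3) = 21*4 = 84)
Y(H) = -3*H
o = -252 (o = -3*84 = -252)
-43*o*(-22) = -43*(-252)*(-22) = 10836*(-22) = -238392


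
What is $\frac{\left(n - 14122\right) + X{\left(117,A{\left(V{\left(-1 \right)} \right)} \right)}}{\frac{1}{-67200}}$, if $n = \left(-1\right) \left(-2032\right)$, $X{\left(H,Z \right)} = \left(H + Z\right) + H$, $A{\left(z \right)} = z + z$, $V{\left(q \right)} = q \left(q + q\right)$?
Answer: $796454400$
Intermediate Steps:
$V{\left(q \right)} = 2 q^{2}$ ($V{\left(q \right)} = q 2 q = 2 q^{2}$)
$A{\left(z \right)} = 2 z$
$X{\left(H,Z \right)} = Z + 2 H$
$n = 2032$
$\frac{\left(n - 14122\right) + X{\left(117,A{\left(V{\left(-1 \right)} \right)} \right)}}{\frac{1}{-67200}} = \frac{\left(2032 - 14122\right) + \left(2 \cdot 2 \left(-1\right)^{2} + 2 \cdot 117\right)}{\frac{1}{-67200}} = \frac{-12090 + \left(2 \cdot 2 \cdot 1 + 234\right)}{- \frac{1}{67200}} = \left(-12090 + \left(2 \cdot 2 + 234\right)\right) \left(-67200\right) = \left(-12090 + \left(4 + 234\right)\right) \left(-67200\right) = \left(-12090 + 238\right) \left(-67200\right) = \left(-11852\right) \left(-67200\right) = 796454400$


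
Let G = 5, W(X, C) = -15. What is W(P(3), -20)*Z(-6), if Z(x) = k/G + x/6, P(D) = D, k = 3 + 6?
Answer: -12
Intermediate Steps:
k = 9
Z(x) = 9/5 + x/6
W(P(3), -20)*Z(-6) = -15*(9/5 + (⅙)*(-6)) = -15*(9/5 - 1) = -15*⅘ = -12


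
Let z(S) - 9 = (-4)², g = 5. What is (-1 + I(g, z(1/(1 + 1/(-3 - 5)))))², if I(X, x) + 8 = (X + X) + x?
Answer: 676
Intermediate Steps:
z(S) = 25 (z(S) = 9 + (-4)² = 9 + 16 = 25)
I(X, x) = -8 + x + 2*X (I(X, x) = -8 + ((X + X) + x) = -8 + (2*X + x) = -8 + (x + 2*X) = -8 + x + 2*X)
(-1 + I(g, z(1/(1 + 1/(-3 - 5)))))² = (-1 + (-8 + 25 + 2*5))² = (-1 + (-8 + 25 + 10))² = (-1 + 27)² = 26² = 676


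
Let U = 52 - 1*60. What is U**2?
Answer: 64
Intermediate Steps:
U = -8 (U = 52 - 60 = -8)
U**2 = (-8)**2 = 64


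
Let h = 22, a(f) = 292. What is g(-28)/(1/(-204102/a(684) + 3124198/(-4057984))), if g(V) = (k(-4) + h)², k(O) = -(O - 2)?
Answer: -103644364523/188924 ≈ -5.4860e+5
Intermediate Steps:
k(O) = 2 - O (k(O) = -(-2 + O) = 2 - O)
g(V) = 784 (g(V) = ((2 - 1*(-4)) + 22)² = ((2 + 4) + 22)² = (6 + 22)² = 28² = 784)
g(-28)/(1/(-204102/a(684) + 3124198/(-4057984))) = 784/(1/(-204102/292 + 3124198/(-4057984))) = 784/(1/(-204102*1/292 + 3124198*(-1/4057984))) = 784/(1/(-102051/146 - 223157/289856)) = 784/(1/(-14806337789/21159488)) = 784/(-21159488/14806337789) = 784*(-14806337789/21159488) = -103644364523/188924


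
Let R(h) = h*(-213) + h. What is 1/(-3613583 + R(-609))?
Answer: -1/3484475 ≈ -2.8699e-7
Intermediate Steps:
R(h) = -212*h (R(h) = -213*h + h = -212*h)
1/(-3613583 + R(-609)) = 1/(-3613583 - 212*(-609)) = 1/(-3613583 + 129108) = 1/(-3484475) = -1/3484475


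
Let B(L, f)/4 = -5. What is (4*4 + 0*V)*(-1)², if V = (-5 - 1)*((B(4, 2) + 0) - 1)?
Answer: 16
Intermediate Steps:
B(L, f) = -20 (B(L, f) = 4*(-5) = -20)
V = 126 (V = (-5 - 1)*((-20 + 0) - 1) = -6*(-20 - 1) = -6*(-21) = 126)
(4*4 + 0*V)*(-1)² = (4*4 + 0*126)*(-1)² = (16 + 0)*1 = 16*1 = 16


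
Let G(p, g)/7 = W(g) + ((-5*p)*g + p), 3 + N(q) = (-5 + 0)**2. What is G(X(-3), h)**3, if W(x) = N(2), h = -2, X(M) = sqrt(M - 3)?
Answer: -12782924 + 2739198*I*sqrt(6) ≈ -1.2783e+7 + 6.7096e+6*I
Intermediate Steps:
X(M) = sqrt(-3 + M)
N(q) = 22 (N(q) = -3 + (-5 + 0)**2 = -3 + (-5)**2 = -3 + 25 = 22)
W(x) = 22
G(p, g) = 154 + 7*p - 35*g*p (G(p, g) = 7*(22 + ((-5*p)*g + p)) = 7*(22 + (-5*g*p + p)) = 7*(22 + (p - 5*g*p)) = 7*(22 + p - 5*g*p) = 154 + 7*p - 35*g*p)
G(X(-3), h)**3 = (154 + 7*sqrt(-3 - 3) - 35*(-2)*sqrt(-3 - 3))**3 = (154 + 7*sqrt(-6) - 35*(-2)*sqrt(-6))**3 = (154 + 7*(I*sqrt(6)) - 35*(-2)*I*sqrt(6))**3 = (154 + 7*I*sqrt(6) + 70*I*sqrt(6))**3 = (154 + 77*I*sqrt(6))**3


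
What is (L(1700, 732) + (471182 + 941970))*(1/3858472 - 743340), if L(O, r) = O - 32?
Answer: -1014481321883504695/964618 ≈ -1.0517e+12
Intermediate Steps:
L(O, r) = -32 + O
(L(1700, 732) + (471182 + 941970))*(1/3858472 - 743340) = ((-32 + 1700) + (471182 + 941970))*(1/3858472 - 743340) = (1668 + 1413152)*(1/3858472 - 743340) = 1414820*(-2868156576479/3858472) = -1014481321883504695/964618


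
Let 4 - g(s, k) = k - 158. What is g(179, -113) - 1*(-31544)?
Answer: 31819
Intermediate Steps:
g(s, k) = 162 - k (g(s, k) = 4 - (k - 158) = 4 - (-158 + k) = 4 + (158 - k) = 162 - k)
g(179, -113) - 1*(-31544) = (162 - 1*(-113)) - 1*(-31544) = (162 + 113) + 31544 = 275 + 31544 = 31819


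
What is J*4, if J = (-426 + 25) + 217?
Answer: -736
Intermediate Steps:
J = -184 (J = -401 + 217 = -184)
J*4 = -184*4 = -736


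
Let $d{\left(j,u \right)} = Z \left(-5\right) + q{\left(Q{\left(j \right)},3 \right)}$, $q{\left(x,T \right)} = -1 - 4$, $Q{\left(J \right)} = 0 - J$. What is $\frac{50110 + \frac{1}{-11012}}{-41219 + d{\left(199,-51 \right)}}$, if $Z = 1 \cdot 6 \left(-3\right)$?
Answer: $- \frac{551811319}{452967608} \approx -1.2182$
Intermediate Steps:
$Z = -18$ ($Z = 6 \left(-3\right) = -18$)
$Q{\left(J \right)} = - J$
$q{\left(x,T \right)} = -5$
$d{\left(j,u \right)} = 85$ ($d{\left(j,u \right)} = \left(-18\right) \left(-5\right) - 5 = 90 - 5 = 85$)
$\frac{50110 + \frac{1}{-11012}}{-41219 + d{\left(199,-51 \right)}} = \frac{50110 + \frac{1}{-11012}}{-41219 + 85} = \frac{50110 - \frac{1}{11012}}{-41134} = \frac{551811319}{11012} \left(- \frac{1}{41134}\right) = - \frac{551811319}{452967608}$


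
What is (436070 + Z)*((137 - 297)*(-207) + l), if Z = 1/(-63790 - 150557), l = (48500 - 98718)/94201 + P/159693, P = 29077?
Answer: 46569410178541074402357707/3224473427083671 ≈ 1.4442e+10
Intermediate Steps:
l = -5280380597/15043240293 (l = (48500 - 98718)/94201 + 29077/159693 = -50218*1/94201 + 29077*(1/159693) = -50218/94201 + 29077/159693 = -5280380597/15043240293 ≈ -0.35101)
Z = -1/214347 (Z = 1/(-214347) = -1/214347 ≈ -4.6653e-6)
(436070 + Z)*((137 - 297)*(-207) + l) = (436070 - 1/214347)*((137 - 297)*(-207) - 5280380597/15043240293) = 93470296289*(-160*(-207) - 5280380597/15043240293)/214347 = 93470296289*(33120 - 5280380597/15043240293)/214347 = (93470296289/214347)*(498226838123563/15043240293) = 46569410178541074402357707/3224473427083671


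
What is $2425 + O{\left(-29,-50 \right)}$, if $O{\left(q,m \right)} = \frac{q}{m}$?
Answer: $\frac{121279}{50} \approx 2425.6$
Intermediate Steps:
$2425 + O{\left(-29,-50 \right)} = 2425 - \frac{29}{-50} = 2425 - - \frac{29}{50} = 2425 + \frac{29}{50} = \frac{121279}{50}$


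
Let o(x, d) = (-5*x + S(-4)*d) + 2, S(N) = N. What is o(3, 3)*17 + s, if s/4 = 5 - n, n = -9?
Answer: -369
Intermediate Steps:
o(x, d) = 2 - 5*x - 4*d (o(x, d) = (-5*x - 4*d) + 2 = 2 - 5*x - 4*d)
s = 56 (s = 4*(5 - 1*(-9)) = 4*(5 + 9) = 4*14 = 56)
o(3, 3)*17 + s = (2 - 5*3 - 4*3)*17 + 56 = (2 - 15 - 12)*17 + 56 = -25*17 + 56 = -425 + 56 = -369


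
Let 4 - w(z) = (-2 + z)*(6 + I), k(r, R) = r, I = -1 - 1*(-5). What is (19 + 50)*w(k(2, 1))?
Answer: 276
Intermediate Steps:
I = 4 (I = -1 + 5 = 4)
w(z) = 24 - 10*z (w(z) = 4 - (-2 + z)*(6 + 4) = 4 - (-2 + z)*10 = 4 - (-20 + 10*z) = 4 + (20 - 10*z) = 24 - 10*z)
(19 + 50)*w(k(2, 1)) = (19 + 50)*(24 - 10*2) = 69*(24 - 20) = 69*4 = 276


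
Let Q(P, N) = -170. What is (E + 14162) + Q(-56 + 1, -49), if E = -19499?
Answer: -5507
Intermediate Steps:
(E + 14162) + Q(-56 + 1, -49) = (-19499 + 14162) - 170 = -5337 - 170 = -5507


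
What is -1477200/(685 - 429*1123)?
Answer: 738600/240541 ≈ 3.0706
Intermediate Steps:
-1477200/(685 - 429*1123) = -1477200/(685 - 481767) = -1477200/(-481082) = -1477200*(-1/481082) = 738600/240541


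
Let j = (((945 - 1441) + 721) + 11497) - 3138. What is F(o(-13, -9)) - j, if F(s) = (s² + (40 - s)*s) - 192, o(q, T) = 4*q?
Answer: -10856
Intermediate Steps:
F(s) = -192 + s² + s*(40 - s) (F(s) = (s² + s*(40 - s)) - 192 = -192 + s² + s*(40 - s))
j = 8584 (j = ((-496 + 721) + 11497) - 3138 = (225 + 11497) - 3138 = 11722 - 3138 = 8584)
F(o(-13, -9)) - j = (-192 + 40*(4*(-13))) - 1*8584 = (-192 + 40*(-52)) - 8584 = (-192 - 2080) - 8584 = -2272 - 8584 = -10856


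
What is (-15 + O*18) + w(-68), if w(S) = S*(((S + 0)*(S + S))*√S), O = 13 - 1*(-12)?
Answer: 435 - 1257728*I*√17 ≈ 435.0 - 5.1857e+6*I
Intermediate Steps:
O = 25 (O = 13 + 12 = 25)
w(S) = 2*S^(7/2) (w(S) = S*((S*(2*S))*√S) = S*((2*S²)*√S) = S*(2*S^(5/2)) = 2*S^(7/2))
(-15 + O*18) + w(-68) = (-15 + 25*18) + 2*(-68)^(7/2) = (-15 + 450) + 2*(-628864*I*√17) = 435 - 1257728*I*√17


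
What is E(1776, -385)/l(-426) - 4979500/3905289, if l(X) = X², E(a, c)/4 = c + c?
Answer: -2826197630/2187395761 ≈ -1.2920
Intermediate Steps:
E(a, c) = 8*c (E(a, c) = 4*(c + c) = 4*(2*c) = 8*c)
E(1776, -385)/l(-426) - 4979500/3905289 = (8*(-385))/((-426)²) - 4979500/3905289 = -3080/181476 - 4979500*1/3905289 = -3080*1/181476 - 4979500/3905289 = -770/45369 - 4979500/3905289 = -2826197630/2187395761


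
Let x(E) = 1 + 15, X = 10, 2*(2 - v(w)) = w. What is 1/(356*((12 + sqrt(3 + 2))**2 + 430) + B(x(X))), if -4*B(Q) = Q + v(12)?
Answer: 68707/14040288987 - 2848*sqrt(5)/14040288987 ≈ 4.4400e-6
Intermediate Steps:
v(w) = 2 - w/2
x(E) = 16
B(Q) = 1 - Q/4 (B(Q) = -(Q + (2 - 1/2*12))/4 = -(Q + (2 - 6))/4 = -(Q - 4)/4 = -(-4 + Q)/4 = 1 - Q/4)
1/(356*((12 + sqrt(3 + 2))**2 + 430) + B(x(X))) = 1/(356*((12 + sqrt(3 + 2))**2 + 430) + (1 - 1/4*16)) = 1/(356*((12 + sqrt(5))**2 + 430) + (1 - 4)) = 1/(356*(430 + (12 + sqrt(5))**2) - 3) = 1/((153080 + 356*(12 + sqrt(5))**2) - 3) = 1/(153077 + 356*(12 + sqrt(5))**2)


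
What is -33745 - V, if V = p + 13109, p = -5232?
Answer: -41622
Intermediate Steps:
V = 7877 (V = -5232 + 13109 = 7877)
-33745 - V = -33745 - 1*7877 = -33745 - 7877 = -41622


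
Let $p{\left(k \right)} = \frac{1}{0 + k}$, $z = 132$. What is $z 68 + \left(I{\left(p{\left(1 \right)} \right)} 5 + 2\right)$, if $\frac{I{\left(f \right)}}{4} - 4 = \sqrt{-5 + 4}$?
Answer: $9058 + 20 i \approx 9058.0 + 20.0 i$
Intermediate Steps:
$p{\left(k \right)} = \frac{1}{k}$
$I{\left(f \right)} = 16 + 4 i$ ($I{\left(f \right)} = 16 + 4 \sqrt{-5 + 4} = 16 + 4 \sqrt{-1} = 16 + 4 i$)
$z 68 + \left(I{\left(p{\left(1 \right)} \right)} 5 + 2\right) = 132 \cdot 68 + \left(\left(16 + 4 i\right) 5 + 2\right) = 8976 + \left(\left(80 + 20 i\right) + 2\right) = 8976 + \left(82 + 20 i\right) = 9058 + 20 i$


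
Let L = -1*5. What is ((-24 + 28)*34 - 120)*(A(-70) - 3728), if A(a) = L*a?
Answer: -54048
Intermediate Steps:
L = -5
A(a) = -5*a
((-24 + 28)*34 - 120)*(A(-70) - 3728) = ((-24 + 28)*34 - 120)*(-5*(-70) - 3728) = (4*34 - 120)*(350 - 3728) = (136 - 120)*(-3378) = 16*(-3378) = -54048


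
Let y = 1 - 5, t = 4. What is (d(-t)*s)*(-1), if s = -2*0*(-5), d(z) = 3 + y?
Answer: 0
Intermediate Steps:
y = -4
d(z) = -1 (d(z) = 3 - 4 = -1)
s = 0 (s = 0*(-5) = 0)
(d(-t)*s)*(-1) = -1*0*(-1) = 0*(-1) = 0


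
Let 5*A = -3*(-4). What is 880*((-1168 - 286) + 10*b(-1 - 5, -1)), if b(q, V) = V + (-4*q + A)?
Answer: -1056000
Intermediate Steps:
A = 12/5 (A = (-3*(-4))/5 = (⅕)*12 = 12/5 ≈ 2.4000)
b(q, V) = 12/5 + V - 4*q (b(q, V) = V + (-4*q + 12/5) = V + (12/5 - 4*q) = 12/5 + V - 4*q)
880*((-1168 - 286) + 10*b(-1 - 5, -1)) = 880*((-1168 - 286) + 10*(12/5 - 1 - 4*(-1 - 5))) = 880*(-1454 + 10*(12/5 - 1 - 4*(-6))) = 880*(-1454 + 10*(12/5 - 1 + 24)) = 880*(-1454 + 10*(127/5)) = 880*(-1454 + 254) = 880*(-1200) = -1056000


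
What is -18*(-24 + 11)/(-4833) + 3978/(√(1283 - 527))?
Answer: -26/537 + 221*√21/7 ≈ 144.63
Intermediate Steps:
-18*(-24 + 11)/(-4833) + 3978/(√(1283 - 527)) = -18*(-13)*(-1/4833) + 3978/(√756) = 234*(-1/4833) + 3978/((6*√21)) = -26/537 + 3978*(√21/126) = -26/537 + 221*√21/7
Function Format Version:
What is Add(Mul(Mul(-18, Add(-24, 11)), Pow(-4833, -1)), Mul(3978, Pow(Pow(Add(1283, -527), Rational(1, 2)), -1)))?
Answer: Add(Rational(-26, 537), Mul(Rational(221, 7), Pow(21, Rational(1, 2)))) ≈ 144.63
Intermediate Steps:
Add(Mul(Mul(-18, Add(-24, 11)), Pow(-4833, -1)), Mul(3978, Pow(Pow(Add(1283, -527), Rational(1, 2)), -1))) = Add(Mul(Mul(-18, -13), Rational(-1, 4833)), Mul(3978, Pow(Pow(756, Rational(1, 2)), -1))) = Add(Mul(234, Rational(-1, 4833)), Mul(3978, Pow(Mul(6, Pow(21, Rational(1, 2))), -1))) = Add(Rational(-26, 537), Mul(3978, Mul(Rational(1, 126), Pow(21, Rational(1, 2))))) = Add(Rational(-26, 537), Mul(Rational(221, 7), Pow(21, Rational(1, 2))))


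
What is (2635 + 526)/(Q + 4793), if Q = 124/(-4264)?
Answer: 116194/176183 ≈ 0.65951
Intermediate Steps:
Q = -31/1066 (Q = 124*(-1/4264) = -31/1066 ≈ -0.029081)
(2635 + 526)/(Q + 4793) = (2635 + 526)/(-31/1066 + 4793) = 3161/(5109307/1066) = 3161*(1066/5109307) = 116194/176183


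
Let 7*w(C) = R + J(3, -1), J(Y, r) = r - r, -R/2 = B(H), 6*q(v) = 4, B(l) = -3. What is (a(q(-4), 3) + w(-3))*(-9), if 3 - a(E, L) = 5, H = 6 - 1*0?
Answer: 72/7 ≈ 10.286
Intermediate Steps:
H = 6 (H = 6 + 0 = 6)
q(v) = 2/3 (q(v) = (1/6)*4 = 2/3)
R = 6 (R = -2*(-3) = 6)
J(Y, r) = 0
w(C) = 6/7 (w(C) = (6 + 0)/7 = (1/7)*6 = 6/7)
a(E, L) = -2 (a(E, L) = 3 - 1*5 = 3 - 5 = -2)
(a(q(-4), 3) + w(-3))*(-9) = (-2 + 6/7)*(-9) = -8/7*(-9) = 72/7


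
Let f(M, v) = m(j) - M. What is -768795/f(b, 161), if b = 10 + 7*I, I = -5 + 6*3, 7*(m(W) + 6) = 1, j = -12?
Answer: 5381565/748 ≈ 7194.6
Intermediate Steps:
m(W) = -41/7 (m(W) = -6 + (1/7)*1 = -6 + 1/7 = -41/7)
I = 13 (I = -5 + 18 = 13)
b = 101 (b = 10 + 7*13 = 10 + 91 = 101)
f(M, v) = -41/7 - M
-768795/f(b, 161) = -768795/(-41/7 - 1*101) = -768795/(-41/7 - 101) = -768795/(-748/7) = -768795*(-7/748) = 5381565/748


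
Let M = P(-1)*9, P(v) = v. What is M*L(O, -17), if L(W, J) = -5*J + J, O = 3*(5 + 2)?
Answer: -612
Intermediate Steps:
O = 21 (O = 3*7 = 21)
L(W, J) = -4*J
M = -9 (M = -1*9 = -9)
M*L(O, -17) = -(-36)*(-17) = -9*68 = -612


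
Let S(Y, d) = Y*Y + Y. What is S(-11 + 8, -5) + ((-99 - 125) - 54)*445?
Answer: -123704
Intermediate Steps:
S(Y, d) = Y + Y² (S(Y, d) = Y² + Y = Y + Y²)
S(-11 + 8, -5) + ((-99 - 125) - 54)*445 = (-11 + 8)*(1 + (-11 + 8)) + ((-99 - 125) - 54)*445 = -3*(1 - 3) + (-224 - 54)*445 = -3*(-2) - 278*445 = 6 - 123710 = -123704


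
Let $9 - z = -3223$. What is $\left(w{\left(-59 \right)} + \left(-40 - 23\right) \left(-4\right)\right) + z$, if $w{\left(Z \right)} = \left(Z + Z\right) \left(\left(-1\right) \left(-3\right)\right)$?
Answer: $3130$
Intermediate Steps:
$w{\left(Z \right)} = 6 Z$ ($w{\left(Z \right)} = 2 Z 3 = 6 Z$)
$z = 3232$ ($z = 9 - -3223 = 9 + 3223 = 3232$)
$\left(w{\left(-59 \right)} + \left(-40 - 23\right) \left(-4\right)\right) + z = \left(6 \left(-59\right) + \left(-40 - 23\right) \left(-4\right)\right) + 3232 = \left(-354 - -252\right) + 3232 = \left(-354 + 252\right) + 3232 = -102 + 3232 = 3130$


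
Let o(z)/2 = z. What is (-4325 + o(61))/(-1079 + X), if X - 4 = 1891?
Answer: -1401/272 ≈ -5.1507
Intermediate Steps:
X = 1895 (X = 4 + 1891 = 1895)
o(z) = 2*z
(-4325 + o(61))/(-1079 + X) = (-4325 + 2*61)/(-1079 + 1895) = (-4325 + 122)/816 = -4203*1/816 = -1401/272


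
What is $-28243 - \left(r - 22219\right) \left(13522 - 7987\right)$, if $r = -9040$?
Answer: $172990322$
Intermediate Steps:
$-28243 - \left(r - 22219\right) \left(13522 - 7987\right) = -28243 - \left(-9040 - 22219\right) \left(13522 - 7987\right) = -28243 - \left(-31259\right) 5535 = -28243 - -173018565 = -28243 + 173018565 = 172990322$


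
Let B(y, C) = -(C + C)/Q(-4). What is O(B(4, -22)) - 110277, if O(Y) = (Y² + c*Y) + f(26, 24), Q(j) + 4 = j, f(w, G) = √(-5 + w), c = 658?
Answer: -455463/4 + √21 ≈ -1.1386e+5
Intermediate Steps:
Q(j) = -4 + j
B(y, C) = C/4 (B(y, C) = -(C + C)/(-4 - 4) = -2*C/(-8) = -2*C*(-1)/8 = -(-1)*C/4 = C/4)
O(Y) = √21 + Y² + 658*Y (O(Y) = (Y² + 658*Y) + √(-5 + 26) = (Y² + 658*Y) + √21 = √21 + Y² + 658*Y)
O(B(4, -22)) - 110277 = (√21 + ((¼)*(-22))² + 658*((¼)*(-22))) - 110277 = (√21 + (-11/2)² + 658*(-11/2)) - 110277 = (√21 + 121/4 - 3619) - 110277 = (-14355/4 + √21) - 110277 = -455463/4 + √21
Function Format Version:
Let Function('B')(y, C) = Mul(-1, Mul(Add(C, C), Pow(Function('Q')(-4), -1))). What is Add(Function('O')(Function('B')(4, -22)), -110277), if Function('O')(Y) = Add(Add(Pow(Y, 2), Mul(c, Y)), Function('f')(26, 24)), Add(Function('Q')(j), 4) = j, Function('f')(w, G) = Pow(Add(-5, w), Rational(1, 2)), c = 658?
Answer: Add(Rational(-455463, 4), Pow(21, Rational(1, 2))) ≈ -1.1386e+5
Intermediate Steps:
Function('Q')(j) = Add(-4, j)
Function('B')(y, C) = Mul(Rational(1, 4), C) (Function('B')(y, C) = Mul(-1, Mul(Add(C, C), Pow(Add(-4, -4), -1))) = Mul(-1, Mul(Mul(2, C), Pow(-8, -1))) = Mul(-1, Mul(Mul(2, C), Rational(-1, 8))) = Mul(-1, Mul(Rational(-1, 4), C)) = Mul(Rational(1, 4), C))
Function('O')(Y) = Add(Pow(21, Rational(1, 2)), Pow(Y, 2), Mul(658, Y)) (Function('O')(Y) = Add(Add(Pow(Y, 2), Mul(658, Y)), Pow(Add(-5, 26), Rational(1, 2))) = Add(Add(Pow(Y, 2), Mul(658, Y)), Pow(21, Rational(1, 2))) = Add(Pow(21, Rational(1, 2)), Pow(Y, 2), Mul(658, Y)))
Add(Function('O')(Function('B')(4, -22)), -110277) = Add(Add(Pow(21, Rational(1, 2)), Pow(Mul(Rational(1, 4), -22), 2), Mul(658, Mul(Rational(1, 4), -22))), -110277) = Add(Add(Pow(21, Rational(1, 2)), Pow(Rational(-11, 2), 2), Mul(658, Rational(-11, 2))), -110277) = Add(Add(Pow(21, Rational(1, 2)), Rational(121, 4), -3619), -110277) = Add(Add(Rational(-14355, 4), Pow(21, Rational(1, 2))), -110277) = Add(Rational(-455463, 4), Pow(21, Rational(1, 2)))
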